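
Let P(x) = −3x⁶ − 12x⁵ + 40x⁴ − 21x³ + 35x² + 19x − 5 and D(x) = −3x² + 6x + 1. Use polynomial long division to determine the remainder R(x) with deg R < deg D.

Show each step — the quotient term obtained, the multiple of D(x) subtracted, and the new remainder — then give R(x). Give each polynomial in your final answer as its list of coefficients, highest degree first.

R = [-7]

Step 1: lead(−3x⁶ − 12x⁵ + 40x⁴ − 21x³ + 35x² + 19x − 5) ÷ lead(D) = −3x⁶ ÷ −3x² = x⁴. Subtract (x⁴)·D = −3x⁶ + 6x⁵ + x⁴. Remainder: −18x⁵ + 39x⁴ − 21x³ + 35x² + 19x − 5.
Step 2: lead(−18x⁵ + 39x⁴ − 21x³ + 35x² + 19x − 5) ÷ lead(D) = −18x⁵ ÷ −3x² = 6x³. Subtract (6x³)·D = −18x⁵ + 36x⁴ + 6x³. Remainder: 3x⁴ − 27x³ + 35x² + 19x − 5.
Step 3: lead(3x⁴ − 27x³ + 35x² + 19x − 5) ÷ lead(D) = 3x⁴ ÷ −3x² = −x². Subtract (−x²)·D = 3x⁴ − 6x³ − x². Remainder: −21x³ + 36x² + 19x − 5.
Step 4: lead(−21x³ + 36x² + 19x − 5) ÷ lead(D) = −21x³ ÷ −3x² = 7x. Subtract (7x)·D = −21x³ + 42x² + 7x. Remainder: −6x² + 12x − 5.
Step 5: lead(−6x² + 12x − 5) ÷ lead(D) = −6x² ÷ −3x² = 2. Subtract (2)·D = −6x² + 12x + 2. Remainder: −7.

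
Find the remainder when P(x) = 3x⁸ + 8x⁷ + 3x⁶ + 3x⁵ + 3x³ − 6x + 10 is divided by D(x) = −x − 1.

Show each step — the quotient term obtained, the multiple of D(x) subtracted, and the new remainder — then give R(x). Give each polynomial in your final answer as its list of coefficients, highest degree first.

R = [8]

Step 1: lead(3x⁸ + 8x⁷ + 3x⁶ + 3x⁵ + 3x³ − 6x + 10) ÷ lead(D) = 3x⁸ ÷ −x = −3x⁷. Subtract (−3x⁷)·D = 3x⁸ + 3x⁷. Remainder: 5x⁷ + 3x⁶ + 3x⁵ + 3x³ − 6x + 10.
Step 2: lead(5x⁷ + 3x⁶ + 3x⁵ + 3x³ − 6x + 10) ÷ lead(D) = 5x⁷ ÷ −x = −5x⁶. Subtract (−5x⁶)·D = 5x⁷ + 5x⁶. Remainder: −2x⁶ + 3x⁵ + 3x³ − 6x + 10.
Step 3: lead(−2x⁶ + 3x⁵ + 3x³ − 6x + 10) ÷ lead(D) = −2x⁶ ÷ −x = 2x⁵. Subtract (2x⁵)·D = −2x⁶ − 2x⁵. Remainder: 5x⁵ + 3x³ − 6x + 10.
Step 4: lead(5x⁵ + 3x³ − 6x + 10) ÷ lead(D) = 5x⁵ ÷ −x = −5x⁴. Subtract (−5x⁴)·D = 5x⁵ + 5x⁴. Remainder: −5x⁴ + 3x³ − 6x + 10.
Step 5: lead(−5x⁴ + 3x³ − 6x + 10) ÷ lead(D) = −5x⁴ ÷ −x = 5x³. Subtract (5x³)·D = −5x⁴ − 5x³. Remainder: 8x³ − 6x + 10.
Step 6: lead(8x³ − 6x + 10) ÷ lead(D) = 8x³ ÷ −x = −8x². Subtract (−8x²)·D = 8x³ + 8x². Remainder: −8x² − 6x + 10.
Step 7: lead(−8x² − 6x + 10) ÷ lead(D) = −8x² ÷ −x = 8x. Subtract (8x)·D = −8x² − 8x. Remainder: 2x + 10.
Step 8: lead(2x + 10) ÷ lead(D) = 2x ÷ −x = −2. Subtract (−2)·D = 2x + 2. Remainder: 8.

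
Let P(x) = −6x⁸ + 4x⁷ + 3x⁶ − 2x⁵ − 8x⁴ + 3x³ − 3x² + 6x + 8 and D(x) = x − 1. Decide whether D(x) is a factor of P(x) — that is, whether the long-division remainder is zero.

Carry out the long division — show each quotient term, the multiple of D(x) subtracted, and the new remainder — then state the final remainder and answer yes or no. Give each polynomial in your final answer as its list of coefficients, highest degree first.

Step 1: lead(−6x⁸ + 4x⁷ + 3x⁶ − 2x⁵ − 8x⁴ + 3x³ − 3x² + 6x + 8) ÷ lead(D) = −6x⁸ ÷ x = −6x⁷. Subtract (−6x⁷)·D = −6x⁸ + 6x⁷. Remainder: −2x⁷ + 3x⁶ − 2x⁵ − 8x⁴ + 3x³ − 3x² + 6x + 8.
Step 2: lead(−2x⁷ + 3x⁶ − 2x⁵ − 8x⁴ + 3x³ − 3x² + 6x + 8) ÷ lead(D) = −2x⁷ ÷ x = −2x⁶. Subtract (−2x⁶)·D = −2x⁷ + 2x⁶. Remainder: x⁶ − 2x⁵ − 8x⁴ + 3x³ − 3x² + 6x + 8.
Step 3: lead(x⁶ − 2x⁵ − 8x⁴ + 3x³ − 3x² + 6x + 8) ÷ lead(D) = x⁶ ÷ x = x⁵. Subtract (x⁵)·D = x⁶ − x⁵. Remainder: −x⁵ − 8x⁴ + 3x³ − 3x² + 6x + 8.
Step 4: lead(−x⁵ − 8x⁴ + 3x³ − 3x² + 6x + 8) ÷ lead(D) = −x⁵ ÷ x = −x⁴. Subtract (−x⁴)·D = −x⁵ + x⁴. Remainder: −9x⁴ + 3x³ − 3x² + 6x + 8.
Step 5: lead(−9x⁴ + 3x³ − 3x² + 6x + 8) ÷ lead(D) = −9x⁴ ÷ x = −9x³. Subtract (−9x³)·D = −9x⁴ + 9x³. Remainder: −6x³ − 3x² + 6x + 8.
Step 6: lead(−6x³ − 3x² + 6x + 8) ÷ lead(D) = −6x³ ÷ x = −6x². Subtract (−6x²)·D = −6x³ + 6x². Remainder: −9x² + 6x + 8.
Step 7: lead(−9x² + 6x + 8) ÷ lead(D) = −9x² ÷ x = −9x. Subtract (−9x)·D = −9x² + 9x. Remainder: −3x + 8.
Step 8: lead(−3x + 8) ÷ lead(D) = −3x ÷ x = −3. Subtract (−3)·D = −3x + 3. Remainder: 5.

R = [5], so D(x) is not a factor of P(x). no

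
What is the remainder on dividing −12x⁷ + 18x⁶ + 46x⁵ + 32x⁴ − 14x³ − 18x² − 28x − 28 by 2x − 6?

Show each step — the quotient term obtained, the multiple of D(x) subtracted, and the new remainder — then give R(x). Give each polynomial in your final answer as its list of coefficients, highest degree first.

Step 1: lead(−12x⁷ + 18x⁶ + 46x⁵ + 32x⁴ − 14x³ − 18x² − 28x − 28) ÷ lead(D) = −12x⁷ ÷ 2x = −6x⁶. Subtract (−6x⁶)·D = −12x⁷ + 36x⁶. Remainder: −18x⁶ + 46x⁵ + 32x⁴ − 14x³ − 18x² − 28x − 28.
Step 2: lead(−18x⁶ + 46x⁵ + 32x⁴ − 14x³ − 18x² − 28x − 28) ÷ lead(D) = −18x⁶ ÷ 2x = −9x⁵. Subtract (−9x⁵)·D = −18x⁶ + 54x⁵. Remainder: −8x⁵ + 32x⁴ − 14x³ − 18x² − 28x − 28.
Step 3: lead(−8x⁵ + 32x⁴ − 14x³ − 18x² − 28x − 28) ÷ lead(D) = −8x⁵ ÷ 2x = −4x⁴. Subtract (−4x⁴)·D = −8x⁵ + 24x⁴. Remainder: 8x⁴ − 14x³ − 18x² − 28x − 28.
Step 4: lead(8x⁴ − 14x³ − 18x² − 28x − 28) ÷ lead(D) = 8x⁴ ÷ 2x = 4x³. Subtract (4x³)·D = 8x⁴ − 24x³. Remainder: 10x³ − 18x² − 28x − 28.
Step 5: lead(10x³ − 18x² − 28x − 28) ÷ lead(D) = 10x³ ÷ 2x = 5x². Subtract (5x²)·D = 10x³ − 30x². Remainder: 12x² − 28x − 28.
Step 6: lead(12x² − 28x − 28) ÷ lead(D) = 12x² ÷ 2x = 6x. Subtract (6x)·D = 12x² − 36x. Remainder: 8x − 28.
Step 7: lead(8x − 28) ÷ lead(D) = 8x ÷ 2x = 4. Subtract (4)·D = 8x − 24. Remainder: −4.

R = [-4]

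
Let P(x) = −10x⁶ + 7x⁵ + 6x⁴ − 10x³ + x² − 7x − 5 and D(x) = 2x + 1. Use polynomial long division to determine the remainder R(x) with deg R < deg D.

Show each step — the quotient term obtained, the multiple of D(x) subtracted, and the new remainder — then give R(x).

Step 1: lead(−10x⁶ + 7x⁵ + 6x⁴ − 10x³ + x² − 7x − 5) ÷ lead(D) = −10x⁶ ÷ 2x = −5x⁵. Subtract (−5x⁵)·D = −10x⁶ − 5x⁵. Remainder: 12x⁵ + 6x⁴ − 10x³ + x² − 7x − 5.
Step 2: lead(12x⁵ + 6x⁴ − 10x³ + x² − 7x − 5) ÷ lead(D) = 12x⁵ ÷ 2x = 6x⁴. Subtract (6x⁴)·D = 12x⁵ + 6x⁴. Remainder: −10x³ + x² − 7x − 5.
Step 3: lead(−10x³ + x² − 7x − 5) ÷ lead(D) = −10x³ ÷ 2x = −5x². Subtract (−5x²)·D = −10x³ − 5x². Remainder: 6x² − 7x − 5.
Step 4: lead(6x² − 7x − 5) ÷ lead(D) = 6x² ÷ 2x = 3x. Subtract (3x)·D = 6x² + 3x. Remainder: −10x − 5.
Step 5: lead(−10x − 5) ÷ lead(D) = −10x ÷ 2x = −5. Subtract (−5)·D = −10x − 5. Remainder: 0.

R(x) = 0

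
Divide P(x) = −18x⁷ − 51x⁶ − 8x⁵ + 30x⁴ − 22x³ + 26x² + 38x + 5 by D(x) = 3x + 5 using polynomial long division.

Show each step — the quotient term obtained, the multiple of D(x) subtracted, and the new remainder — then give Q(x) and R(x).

Step 1: lead(−18x⁷ − 51x⁶ − 8x⁵ + 30x⁴ − 22x³ + 26x² + 38x + 5) ÷ lead(D) = −18x⁷ ÷ 3x = −6x⁶. Subtract (−6x⁶)·D = −18x⁷ − 30x⁶. Remainder: −21x⁶ − 8x⁵ + 30x⁴ − 22x³ + 26x² + 38x + 5.
Step 2: lead(−21x⁶ − 8x⁵ + 30x⁴ − 22x³ + 26x² + 38x + 5) ÷ lead(D) = −21x⁶ ÷ 3x = −7x⁵. Subtract (−7x⁵)·D = −21x⁶ − 35x⁵. Remainder: 27x⁵ + 30x⁴ − 22x³ + 26x² + 38x + 5.
Step 3: lead(27x⁵ + 30x⁴ − 22x³ + 26x² + 38x + 5) ÷ lead(D) = 27x⁵ ÷ 3x = 9x⁴. Subtract (9x⁴)·D = 27x⁵ + 45x⁴. Remainder: −15x⁴ − 22x³ + 26x² + 38x + 5.
Step 4: lead(−15x⁴ − 22x³ + 26x² + 38x + 5) ÷ lead(D) = −15x⁴ ÷ 3x = −5x³. Subtract (−5x³)·D = −15x⁴ − 25x³. Remainder: 3x³ + 26x² + 38x + 5.
Step 5: lead(3x³ + 26x² + 38x + 5) ÷ lead(D) = 3x³ ÷ 3x = x². Subtract (x²)·D = 3x³ + 5x². Remainder: 21x² + 38x + 5.
Step 6: lead(21x² + 38x + 5) ÷ lead(D) = 21x² ÷ 3x = 7x. Subtract (7x)·D = 21x² + 35x. Remainder: 3x + 5.
Step 7: lead(3x + 5) ÷ lead(D) = 3x ÷ 3x = 1. Subtract (1)·D = 3x + 5. Remainder: 0.

Q(x) = −6x⁶ − 7x⁵ + 9x⁴ − 5x³ + x² + 7x + 1; R(x) = 0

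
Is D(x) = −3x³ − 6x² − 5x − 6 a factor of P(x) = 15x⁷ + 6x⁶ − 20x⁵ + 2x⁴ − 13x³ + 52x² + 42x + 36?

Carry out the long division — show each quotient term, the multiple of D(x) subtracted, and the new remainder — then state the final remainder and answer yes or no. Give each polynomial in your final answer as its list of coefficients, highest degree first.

Step 1: lead(15x⁷ + 6x⁶ − 20x⁵ + 2x⁴ − 13x³ + 52x² + 42x + 36) ÷ lead(D) = 15x⁷ ÷ −3x³ = −5x⁴. Subtract (−5x⁴)·D = 15x⁷ + 30x⁶ + 25x⁵ + 30x⁴. Remainder: −24x⁶ − 45x⁵ − 28x⁴ − 13x³ + 52x² + 42x + 36.
Step 2: lead(−24x⁶ − 45x⁵ − 28x⁴ − 13x³ + 52x² + 42x + 36) ÷ lead(D) = −24x⁶ ÷ −3x³ = 8x³. Subtract (8x³)·D = −24x⁶ − 48x⁵ − 40x⁴ − 48x³. Remainder: 3x⁵ + 12x⁴ + 35x³ + 52x² + 42x + 36.
Step 3: lead(3x⁵ + 12x⁴ + 35x³ + 52x² + 42x + 36) ÷ lead(D) = 3x⁵ ÷ −3x³ = −x². Subtract (−x²)·D = 3x⁵ + 6x⁴ + 5x³ + 6x². Remainder: 6x⁴ + 30x³ + 46x² + 42x + 36.
Step 4: lead(6x⁴ + 30x³ + 46x² + 42x + 36) ÷ lead(D) = 6x⁴ ÷ −3x³ = −2x. Subtract (−2x)·D = 6x⁴ + 12x³ + 10x² + 12x. Remainder: 18x³ + 36x² + 30x + 36.
Step 5: lead(18x³ + 36x² + 30x + 36) ÷ lead(D) = 18x³ ÷ −3x³ = −6. Subtract (−6)·D = 18x³ + 36x² + 30x + 36. Remainder: 0.

R = [0], so D(x) is a factor of P(x). yes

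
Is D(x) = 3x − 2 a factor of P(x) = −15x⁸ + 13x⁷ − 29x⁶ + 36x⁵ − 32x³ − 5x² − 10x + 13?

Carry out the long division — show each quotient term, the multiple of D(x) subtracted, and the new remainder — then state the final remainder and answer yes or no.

R(x) = −3, so D(x) is not a factor of P(x). no

Step 1: lead(−15x⁸ + 13x⁷ − 29x⁶ + 36x⁵ − 32x³ − 5x² − 10x + 13) ÷ lead(D) = −15x⁸ ÷ 3x = −5x⁷. Subtract (−5x⁷)·D = −15x⁸ + 10x⁷. Remainder: 3x⁷ − 29x⁶ + 36x⁵ − 32x³ − 5x² − 10x + 13.
Step 2: lead(3x⁷ − 29x⁶ + 36x⁵ − 32x³ − 5x² − 10x + 13) ÷ lead(D) = 3x⁷ ÷ 3x = x⁶. Subtract (x⁶)·D = 3x⁷ − 2x⁶. Remainder: −27x⁶ + 36x⁵ − 32x³ − 5x² − 10x + 13.
Step 3: lead(−27x⁶ + 36x⁵ − 32x³ − 5x² − 10x + 13) ÷ lead(D) = −27x⁶ ÷ 3x = −9x⁵. Subtract (−9x⁵)·D = −27x⁶ + 18x⁵. Remainder: 18x⁵ − 32x³ − 5x² − 10x + 13.
Step 4: lead(18x⁵ − 32x³ − 5x² − 10x + 13) ÷ lead(D) = 18x⁵ ÷ 3x = 6x⁴. Subtract (6x⁴)·D = 18x⁵ − 12x⁴. Remainder: 12x⁴ − 32x³ − 5x² − 10x + 13.
Step 5: lead(12x⁴ − 32x³ − 5x² − 10x + 13) ÷ lead(D) = 12x⁴ ÷ 3x = 4x³. Subtract (4x³)·D = 12x⁴ − 8x³. Remainder: −24x³ − 5x² − 10x + 13.
Step 6: lead(−24x³ − 5x² − 10x + 13) ÷ lead(D) = −24x³ ÷ 3x = −8x². Subtract (−8x²)·D = −24x³ + 16x². Remainder: −21x² − 10x + 13.
Step 7: lead(−21x² − 10x + 13) ÷ lead(D) = −21x² ÷ 3x = −7x. Subtract (−7x)·D = −21x² + 14x. Remainder: −24x + 13.
Step 8: lead(−24x + 13) ÷ lead(D) = −24x ÷ 3x = −8. Subtract (−8)·D = −24x + 16. Remainder: −3.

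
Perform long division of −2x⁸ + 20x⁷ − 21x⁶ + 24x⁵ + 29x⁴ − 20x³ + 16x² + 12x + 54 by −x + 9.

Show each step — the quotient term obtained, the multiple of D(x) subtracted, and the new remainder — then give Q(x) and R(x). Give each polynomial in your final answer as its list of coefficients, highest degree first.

Step 1: lead(−2x⁸ + 20x⁷ − 21x⁶ + 24x⁵ + 29x⁴ − 20x³ + 16x² + 12x + 54) ÷ lead(D) = −2x⁸ ÷ −x = 2x⁷. Subtract (2x⁷)·D = −2x⁸ + 18x⁷. Remainder: 2x⁷ − 21x⁶ + 24x⁵ + 29x⁴ − 20x³ + 16x² + 12x + 54.
Step 2: lead(2x⁷ − 21x⁶ + 24x⁵ + 29x⁴ − 20x³ + 16x² + 12x + 54) ÷ lead(D) = 2x⁷ ÷ −x = −2x⁶. Subtract (−2x⁶)·D = 2x⁷ − 18x⁶. Remainder: −3x⁶ + 24x⁵ + 29x⁴ − 20x³ + 16x² + 12x + 54.
Step 3: lead(−3x⁶ + 24x⁵ + 29x⁴ − 20x³ + 16x² + 12x + 54) ÷ lead(D) = −3x⁶ ÷ −x = 3x⁵. Subtract (3x⁵)·D = −3x⁶ + 27x⁵. Remainder: −3x⁵ + 29x⁴ − 20x³ + 16x² + 12x + 54.
Step 4: lead(−3x⁵ + 29x⁴ − 20x³ + 16x² + 12x + 54) ÷ lead(D) = −3x⁵ ÷ −x = 3x⁴. Subtract (3x⁴)·D = −3x⁵ + 27x⁴. Remainder: 2x⁴ − 20x³ + 16x² + 12x + 54.
Step 5: lead(2x⁴ − 20x³ + 16x² + 12x + 54) ÷ lead(D) = 2x⁴ ÷ −x = −2x³. Subtract (−2x³)·D = 2x⁴ − 18x³. Remainder: −2x³ + 16x² + 12x + 54.
Step 6: lead(−2x³ + 16x² + 12x + 54) ÷ lead(D) = −2x³ ÷ −x = 2x². Subtract (2x²)·D = −2x³ + 18x². Remainder: −2x² + 12x + 54.
Step 7: lead(−2x² + 12x + 54) ÷ lead(D) = −2x² ÷ −x = 2x. Subtract (2x)·D = −2x² + 18x. Remainder: −6x + 54.
Step 8: lead(−6x + 54) ÷ lead(D) = −6x ÷ −x = 6. Subtract (6)·D = −6x + 54. Remainder: 0.

Q = [2, -2, 3, 3, -2, 2, 2, 6]; R = [0]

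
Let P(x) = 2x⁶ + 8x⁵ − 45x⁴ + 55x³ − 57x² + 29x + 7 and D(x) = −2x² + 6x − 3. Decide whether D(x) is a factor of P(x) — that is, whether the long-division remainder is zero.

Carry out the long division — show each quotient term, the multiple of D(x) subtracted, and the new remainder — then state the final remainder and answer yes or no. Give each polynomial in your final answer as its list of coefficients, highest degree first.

Step 1: lead(2x⁶ + 8x⁵ − 45x⁴ + 55x³ − 57x² + 29x + 7) ÷ lead(D) = 2x⁶ ÷ −2x² = −x⁴. Subtract (−x⁴)·D = 2x⁶ − 6x⁵ + 3x⁴. Remainder: 14x⁵ − 48x⁴ + 55x³ − 57x² + 29x + 7.
Step 2: lead(14x⁵ − 48x⁴ + 55x³ − 57x² + 29x + 7) ÷ lead(D) = 14x⁵ ÷ −2x² = −7x³. Subtract (−7x³)·D = 14x⁵ − 42x⁴ + 21x³. Remainder: −6x⁴ + 34x³ − 57x² + 29x + 7.
Step 3: lead(−6x⁴ + 34x³ − 57x² + 29x + 7) ÷ lead(D) = −6x⁴ ÷ −2x² = 3x². Subtract (3x²)·D = −6x⁴ + 18x³ − 9x². Remainder: 16x³ − 48x² + 29x + 7.
Step 4: lead(16x³ − 48x² + 29x + 7) ÷ lead(D) = 16x³ ÷ −2x² = −8x. Subtract (−8x)·D = 16x³ − 48x² + 24x. Remainder: 5x + 7.

R = [5, 7], so D(x) is not a factor of P(x). no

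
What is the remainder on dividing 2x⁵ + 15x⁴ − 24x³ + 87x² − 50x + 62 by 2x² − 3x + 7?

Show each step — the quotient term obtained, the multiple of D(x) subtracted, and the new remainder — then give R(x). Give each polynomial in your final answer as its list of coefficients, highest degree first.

Step 1: lead(2x⁵ + 15x⁴ − 24x³ + 87x² − 50x + 62) ÷ lead(D) = 2x⁵ ÷ 2x² = x³. Subtract (x³)·D = 2x⁵ − 3x⁴ + 7x³. Remainder: 18x⁴ − 31x³ + 87x² − 50x + 62.
Step 2: lead(18x⁴ − 31x³ + 87x² − 50x + 62) ÷ lead(D) = 18x⁴ ÷ 2x² = 9x². Subtract (9x²)·D = 18x⁴ − 27x³ + 63x². Remainder: −4x³ + 24x² − 50x + 62.
Step 3: lead(−4x³ + 24x² − 50x + 62) ÷ lead(D) = −4x³ ÷ 2x² = −2x. Subtract (−2x)·D = −4x³ + 6x² − 14x. Remainder: 18x² − 36x + 62.
Step 4: lead(18x² − 36x + 62) ÷ lead(D) = 18x² ÷ 2x² = 9. Subtract (9)·D = 18x² − 27x + 63. Remainder: −9x − 1.

R = [-9, -1]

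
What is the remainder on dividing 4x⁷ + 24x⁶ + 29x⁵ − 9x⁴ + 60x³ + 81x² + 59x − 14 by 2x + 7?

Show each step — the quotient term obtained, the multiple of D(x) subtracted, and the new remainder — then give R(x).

Step 1: lead(4x⁷ + 24x⁶ + 29x⁵ − 9x⁴ + 60x³ + 81x² + 59x − 14) ÷ lead(D) = 4x⁷ ÷ 2x = 2x⁶. Subtract (2x⁶)·D = 4x⁷ + 14x⁶. Remainder: 10x⁶ + 29x⁵ − 9x⁴ + 60x³ + 81x² + 59x − 14.
Step 2: lead(10x⁶ + 29x⁵ − 9x⁴ + 60x³ + 81x² + 59x − 14) ÷ lead(D) = 10x⁶ ÷ 2x = 5x⁵. Subtract (5x⁵)·D = 10x⁶ + 35x⁵. Remainder: −6x⁵ − 9x⁴ + 60x³ + 81x² + 59x − 14.
Step 3: lead(−6x⁵ − 9x⁴ + 60x³ + 81x² + 59x − 14) ÷ lead(D) = −6x⁵ ÷ 2x = −3x⁴. Subtract (−3x⁴)·D = −6x⁵ − 21x⁴. Remainder: 12x⁴ + 60x³ + 81x² + 59x − 14.
Step 4: lead(12x⁴ + 60x³ + 81x² + 59x − 14) ÷ lead(D) = 12x⁴ ÷ 2x = 6x³. Subtract (6x³)·D = 12x⁴ + 42x³. Remainder: 18x³ + 81x² + 59x − 14.
Step 5: lead(18x³ + 81x² + 59x − 14) ÷ lead(D) = 18x³ ÷ 2x = 9x². Subtract (9x²)·D = 18x³ + 63x². Remainder: 18x² + 59x − 14.
Step 6: lead(18x² + 59x − 14) ÷ lead(D) = 18x² ÷ 2x = 9x. Subtract (9x)·D = 18x² + 63x. Remainder: −4x − 14.
Step 7: lead(−4x − 14) ÷ lead(D) = −4x ÷ 2x = −2. Subtract (−2)·D = −4x − 14. Remainder: 0.

R(x) = 0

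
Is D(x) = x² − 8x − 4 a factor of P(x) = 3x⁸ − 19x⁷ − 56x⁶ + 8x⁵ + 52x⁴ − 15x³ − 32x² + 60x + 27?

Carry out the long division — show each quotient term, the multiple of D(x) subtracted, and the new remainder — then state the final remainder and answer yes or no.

R(x) = −5, so D(x) is not a factor of P(x). no

Step 1: lead(3x⁸ − 19x⁷ − 56x⁶ + 8x⁵ + 52x⁴ − 15x³ − 32x² + 60x + 27) ÷ lead(D) = 3x⁸ ÷ x² = 3x⁶. Subtract (3x⁶)·D = 3x⁸ − 24x⁷ − 12x⁶. Remainder: 5x⁷ − 44x⁶ + 8x⁵ + 52x⁴ − 15x³ − 32x² + 60x + 27.
Step 2: lead(5x⁷ − 44x⁶ + 8x⁵ + 52x⁴ − 15x³ − 32x² + 60x + 27) ÷ lead(D) = 5x⁷ ÷ x² = 5x⁵. Subtract (5x⁵)·D = 5x⁷ − 40x⁶ − 20x⁵. Remainder: −4x⁶ + 28x⁵ + 52x⁴ − 15x³ − 32x² + 60x + 27.
Step 3: lead(−4x⁶ + 28x⁵ + 52x⁴ − 15x³ − 32x² + 60x + 27) ÷ lead(D) = −4x⁶ ÷ x² = −4x⁴. Subtract (−4x⁴)·D = −4x⁶ + 32x⁵ + 16x⁴. Remainder: −4x⁵ + 36x⁴ − 15x³ − 32x² + 60x + 27.
Step 4: lead(−4x⁵ + 36x⁴ − 15x³ − 32x² + 60x + 27) ÷ lead(D) = −4x⁵ ÷ x² = −4x³. Subtract (−4x³)·D = −4x⁵ + 32x⁴ + 16x³. Remainder: 4x⁴ − 31x³ − 32x² + 60x + 27.
Step 5: lead(4x⁴ − 31x³ − 32x² + 60x + 27) ÷ lead(D) = 4x⁴ ÷ x² = 4x². Subtract (4x²)·D = 4x⁴ − 32x³ − 16x². Remainder: x³ − 16x² + 60x + 27.
Step 6: lead(x³ − 16x² + 60x + 27) ÷ lead(D) = x³ ÷ x² = x. Subtract (x)·D = x³ − 8x² − 4x. Remainder: −8x² + 64x + 27.
Step 7: lead(−8x² + 64x + 27) ÷ lead(D) = −8x² ÷ x² = −8. Subtract (−8)·D = −8x² + 64x + 32. Remainder: −5.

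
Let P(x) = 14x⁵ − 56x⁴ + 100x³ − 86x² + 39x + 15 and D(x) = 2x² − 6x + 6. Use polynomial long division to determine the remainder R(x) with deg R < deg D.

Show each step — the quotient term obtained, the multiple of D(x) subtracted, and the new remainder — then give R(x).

R(x) = 3x + 3

Step 1: lead(14x⁵ − 56x⁴ + 100x³ − 86x² + 39x + 15) ÷ lead(D) = 14x⁵ ÷ 2x² = 7x³. Subtract (7x³)·D = 14x⁵ − 42x⁴ + 42x³. Remainder: −14x⁴ + 58x³ − 86x² + 39x + 15.
Step 2: lead(−14x⁴ + 58x³ − 86x² + 39x + 15) ÷ lead(D) = −14x⁴ ÷ 2x² = −7x². Subtract (−7x²)·D = −14x⁴ + 42x³ − 42x². Remainder: 16x³ − 44x² + 39x + 15.
Step 3: lead(16x³ − 44x² + 39x + 15) ÷ lead(D) = 16x³ ÷ 2x² = 8x. Subtract (8x)·D = 16x³ − 48x² + 48x. Remainder: 4x² − 9x + 15.
Step 4: lead(4x² − 9x + 15) ÷ lead(D) = 4x² ÷ 2x² = 2. Subtract (2)·D = 4x² − 12x + 12. Remainder: 3x + 3.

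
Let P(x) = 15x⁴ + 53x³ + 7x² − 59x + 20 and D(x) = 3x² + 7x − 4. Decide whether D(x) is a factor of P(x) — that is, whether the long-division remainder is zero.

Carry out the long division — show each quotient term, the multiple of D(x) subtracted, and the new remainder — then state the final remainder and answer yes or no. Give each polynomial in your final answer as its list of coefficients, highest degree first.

Step 1: lead(15x⁴ + 53x³ + 7x² − 59x + 20) ÷ lead(D) = 15x⁴ ÷ 3x² = 5x². Subtract (5x²)·D = 15x⁴ + 35x³ − 20x². Remainder: 18x³ + 27x² − 59x + 20.
Step 2: lead(18x³ + 27x² − 59x + 20) ÷ lead(D) = 18x³ ÷ 3x² = 6x. Subtract (6x)·D = 18x³ + 42x² − 24x. Remainder: −15x² − 35x + 20.
Step 3: lead(−15x² − 35x + 20) ÷ lead(D) = −15x² ÷ 3x² = −5. Subtract (−5)·D = −15x² − 35x + 20. Remainder: 0.

R = [0], so D(x) is a factor of P(x). yes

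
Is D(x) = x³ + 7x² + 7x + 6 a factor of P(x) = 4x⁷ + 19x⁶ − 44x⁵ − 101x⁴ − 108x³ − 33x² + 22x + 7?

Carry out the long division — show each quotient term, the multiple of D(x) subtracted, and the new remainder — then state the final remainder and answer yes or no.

Step 1: lead(4x⁷ + 19x⁶ − 44x⁵ − 101x⁴ − 108x³ − 33x² + 22x + 7) ÷ lead(D) = 4x⁷ ÷ x³ = 4x⁴. Subtract (4x⁴)·D = 4x⁷ + 28x⁶ + 28x⁵ + 24x⁴. Remainder: −9x⁶ − 72x⁵ − 125x⁴ − 108x³ − 33x² + 22x + 7.
Step 2: lead(−9x⁶ − 72x⁵ − 125x⁴ − 108x³ − 33x² + 22x + 7) ÷ lead(D) = −9x⁶ ÷ x³ = −9x³. Subtract (−9x³)·D = −9x⁶ − 63x⁵ − 63x⁴ − 54x³. Remainder: −9x⁵ − 62x⁴ − 54x³ − 33x² + 22x + 7.
Step 3: lead(−9x⁵ − 62x⁴ − 54x³ − 33x² + 22x + 7) ÷ lead(D) = −9x⁵ ÷ x³ = −9x². Subtract (−9x²)·D = −9x⁵ − 63x⁴ − 63x³ − 54x². Remainder: x⁴ + 9x³ + 21x² + 22x + 7.
Step 4: lead(x⁴ + 9x³ + 21x² + 22x + 7) ÷ lead(D) = x⁴ ÷ x³ = x. Subtract (x)·D = x⁴ + 7x³ + 7x² + 6x. Remainder: 2x³ + 14x² + 16x + 7.
Step 5: lead(2x³ + 14x² + 16x + 7) ÷ lead(D) = 2x³ ÷ x³ = 2. Subtract (2)·D = 2x³ + 14x² + 14x + 12. Remainder: 2x − 5.

R(x) = 2x − 5, so D(x) is not a factor of P(x). no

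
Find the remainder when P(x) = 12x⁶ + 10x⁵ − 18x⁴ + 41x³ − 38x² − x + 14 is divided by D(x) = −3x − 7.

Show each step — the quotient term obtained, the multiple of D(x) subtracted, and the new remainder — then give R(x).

R(x) = 0

Step 1: lead(12x⁶ + 10x⁵ − 18x⁴ + 41x³ − 38x² − x + 14) ÷ lead(D) = 12x⁶ ÷ −3x = −4x⁵. Subtract (−4x⁵)·D = 12x⁶ + 28x⁵. Remainder: −18x⁵ − 18x⁴ + 41x³ − 38x² − x + 14.
Step 2: lead(−18x⁵ − 18x⁴ + 41x³ − 38x² − x + 14) ÷ lead(D) = −18x⁵ ÷ −3x = 6x⁴. Subtract (6x⁴)·D = −18x⁵ − 42x⁴. Remainder: 24x⁴ + 41x³ − 38x² − x + 14.
Step 3: lead(24x⁴ + 41x³ − 38x² − x + 14) ÷ lead(D) = 24x⁴ ÷ −3x = −8x³. Subtract (−8x³)·D = 24x⁴ + 56x³. Remainder: −15x³ − 38x² − x + 14.
Step 4: lead(−15x³ − 38x² − x + 14) ÷ lead(D) = −15x³ ÷ −3x = 5x². Subtract (5x²)·D = −15x³ − 35x². Remainder: −3x² − x + 14.
Step 5: lead(−3x² − x + 14) ÷ lead(D) = −3x² ÷ −3x = x. Subtract (x)·D = −3x² − 7x. Remainder: 6x + 14.
Step 6: lead(6x + 14) ÷ lead(D) = 6x ÷ −3x = −2. Subtract (−2)·D = 6x + 14. Remainder: 0.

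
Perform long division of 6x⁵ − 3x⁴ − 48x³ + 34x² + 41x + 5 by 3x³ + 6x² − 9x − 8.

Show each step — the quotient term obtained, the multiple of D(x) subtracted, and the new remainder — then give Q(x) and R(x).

Step 1: lead(6x⁵ − 3x⁴ − 48x³ + 34x² + 41x + 5) ÷ lead(D) = 6x⁵ ÷ 3x³ = 2x². Subtract (2x²)·D = 6x⁵ + 12x⁴ − 18x³ − 16x². Remainder: −15x⁴ − 30x³ + 50x² + 41x + 5.
Step 2: lead(−15x⁴ − 30x³ + 50x² + 41x + 5) ÷ lead(D) = −15x⁴ ÷ 3x³ = −5x. Subtract (−5x)·D = −15x⁴ − 30x³ + 45x² + 40x. Remainder: 5x² + x + 5.

Q(x) = 2x² − 5x; R(x) = 5x² + x + 5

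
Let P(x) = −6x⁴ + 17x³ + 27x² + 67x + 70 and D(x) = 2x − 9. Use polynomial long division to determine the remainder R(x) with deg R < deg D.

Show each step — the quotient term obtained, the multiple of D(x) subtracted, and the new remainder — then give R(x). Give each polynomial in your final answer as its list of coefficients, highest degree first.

Step 1: lead(−6x⁴ + 17x³ + 27x² + 67x + 70) ÷ lead(D) = −6x⁴ ÷ 2x = −3x³. Subtract (−3x³)·D = −6x⁴ + 27x³. Remainder: −10x³ + 27x² + 67x + 70.
Step 2: lead(−10x³ + 27x² + 67x + 70) ÷ lead(D) = −10x³ ÷ 2x = −5x². Subtract (−5x²)·D = −10x³ + 45x². Remainder: −18x² + 67x + 70.
Step 3: lead(−18x² + 67x + 70) ÷ lead(D) = −18x² ÷ 2x = −9x. Subtract (−9x)·D = −18x² + 81x. Remainder: −14x + 70.
Step 4: lead(−14x + 70) ÷ lead(D) = −14x ÷ 2x = −7. Subtract (−7)·D = −14x + 63. Remainder: 7.

R = [7]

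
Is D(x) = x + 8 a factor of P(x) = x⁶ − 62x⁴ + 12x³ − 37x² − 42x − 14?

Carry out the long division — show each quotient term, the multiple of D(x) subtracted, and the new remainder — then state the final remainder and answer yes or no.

R(x) = 2, so D(x) is not a factor of P(x). no

Step 1: lead(x⁶ − 62x⁴ + 12x³ − 37x² − 42x − 14) ÷ lead(D) = x⁶ ÷ x = x⁵. Subtract (x⁵)·D = x⁶ + 8x⁵. Remainder: −8x⁵ − 62x⁴ + 12x³ − 37x² − 42x − 14.
Step 2: lead(−8x⁵ − 62x⁴ + 12x³ − 37x² − 42x − 14) ÷ lead(D) = −8x⁵ ÷ x = −8x⁴. Subtract (−8x⁴)·D = −8x⁵ − 64x⁴. Remainder: 2x⁴ + 12x³ − 37x² − 42x − 14.
Step 3: lead(2x⁴ + 12x³ − 37x² − 42x − 14) ÷ lead(D) = 2x⁴ ÷ x = 2x³. Subtract (2x³)·D = 2x⁴ + 16x³. Remainder: −4x³ − 37x² − 42x − 14.
Step 4: lead(−4x³ − 37x² − 42x − 14) ÷ lead(D) = −4x³ ÷ x = −4x². Subtract (−4x²)·D = −4x³ − 32x². Remainder: −5x² − 42x − 14.
Step 5: lead(−5x² − 42x − 14) ÷ lead(D) = −5x² ÷ x = −5x. Subtract (−5x)·D = −5x² − 40x. Remainder: −2x − 14.
Step 6: lead(−2x − 14) ÷ lead(D) = −2x ÷ x = −2. Subtract (−2)·D = −2x − 16. Remainder: 2.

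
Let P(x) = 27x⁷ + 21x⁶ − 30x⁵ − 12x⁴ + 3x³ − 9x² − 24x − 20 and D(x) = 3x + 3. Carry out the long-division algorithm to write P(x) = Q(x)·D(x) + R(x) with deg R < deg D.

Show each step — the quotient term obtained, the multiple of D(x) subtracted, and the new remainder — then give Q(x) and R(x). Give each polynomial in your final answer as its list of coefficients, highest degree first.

Q = [9, -2, -8, 4, -3, 0, -8]; R = [4]

Step 1: lead(27x⁷ + 21x⁶ − 30x⁵ − 12x⁴ + 3x³ − 9x² − 24x − 20) ÷ lead(D) = 27x⁷ ÷ 3x = 9x⁶. Subtract (9x⁶)·D = 27x⁷ + 27x⁶. Remainder: −6x⁶ − 30x⁵ − 12x⁴ + 3x³ − 9x² − 24x − 20.
Step 2: lead(−6x⁶ − 30x⁵ − 12x⁴ + 3x³ − 9x² − 24x − 20) ÷ lead(D) = −6x⁶ ÷ 3x = −2x⁵. Subtract (−2x⁵)·D = −6x⁶ − 6x⁵. Remainder: −24x⁵ − 12x⁴ + 3x³ − 9x² − 24x − 20.
Step 3: lead(−24x⁵ − 12x⁴ + 3x³ − 9x² − 24x − 20) ÷ lead(D) = −24x⁵ ÷ 3x = −8x⁴. Subtract (−8x⁴)·D = −24x⁵ − 24x⁴. Remainder: 12x⁴ + 3x³ − 9x² − 24x − 20.
Step 4: lead(12x⁴ + 3x³ − 9x² − 24x − 20) ÷ lead(D) = 12x⁴ ÷ 3x = 4x³. Subtract (4x³)·D = 12x⁴ + 12x³. Remainder: −9x³ − 9x² − 24x − 20.
Step 5: lead(−9x³ − 9x² − 24x − 20) ÷ lead(D) = −9x³ ÷ 3x = −3x². Subtract (−3x²)·D = −9x³ − 9x². Remainder: −24x − 20.
Step 6: lead(−24x − 20) ÷ lead(D) = −24x ÷ 3x = −8. Subtract (−8)·D = −24x − 24. Remainder: 4.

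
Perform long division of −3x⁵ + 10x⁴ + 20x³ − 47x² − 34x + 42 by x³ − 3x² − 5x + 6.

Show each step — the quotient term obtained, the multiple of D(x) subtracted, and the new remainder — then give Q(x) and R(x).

Q(x) = −3x² + x + 8; R(x) = −6

Step 1: lead(−3x⁵ + 10x⁴ + 20x³ − 47x² − 34x + 42) ÷ lead(D) = −3x⁵ ÷ x³ = −3x². Subtract (−3x²)·D = −3x⁵ + 9x⁴ + 15x³ − 18x². Remainder: x⁴ + 5x³ − 29x² − 34x + 42.
Step 2: lead(x⁴ + 5x³ − 29x² − 34x + 42) ÷ lead(D) = x⁴ ÷ x³ = x. Subtract (x)·D = x⁴ − 3x³ − 5x² + 6x. Remainder: 8x³ − 24x² − 40x + 42.
Step 3: lead(8x³ − 24x² − 40x + 42) ÷ lead(D) = 8x³ ÷ x³ = 8. Subtract (8)·D = 8x³ − 24x² − 40x + 48. Remainder: −6.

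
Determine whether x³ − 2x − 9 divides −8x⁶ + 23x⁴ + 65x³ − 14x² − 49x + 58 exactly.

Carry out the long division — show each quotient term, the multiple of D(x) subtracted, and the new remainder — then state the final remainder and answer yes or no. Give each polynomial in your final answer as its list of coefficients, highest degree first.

R = [-5], so D(x) is not a factor of P(x). no

Step 1: lead(−8x⁶ + 23x⁴ + 65x³ − 14x² − 49x + 58) ÷ lead(D) = −8x⁶ ÷ x³ = −8x³. Subtract (−8x³)·D = −8x⁶ + 16x⁴ + 72x³. Remainder: 7x⁴ − 7x³ − 14x² − 49x + 58.
Step 2: lead(7x⁴ − 7x³ − 14x² − 49x + 58) ÷ lead(D) = 7x⁴ ÷ x³ = 7x. Subtract (7x)·D = 7x⁴ − 14x² − 63x. Remainder: −7x³ + 14x + 58.
Step 3: lead(−7x³ + 14x + 58) ÷ lead(D) = −7x³ ÷ x³ = −7. Subtract (−7)·D = −7x³ + 14x + 63. Remainder: −5.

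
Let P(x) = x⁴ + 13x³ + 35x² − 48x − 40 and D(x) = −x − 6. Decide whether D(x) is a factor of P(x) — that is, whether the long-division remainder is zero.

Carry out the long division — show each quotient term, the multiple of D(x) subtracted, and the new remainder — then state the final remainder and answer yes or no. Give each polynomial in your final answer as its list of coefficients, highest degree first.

R = [-4], so D(x) is not a factor of P(x). no

Step 1: lead(x⁴ + 13x³ + 35x² − 48x − 40) ÷ lead(D) = x⁴ ÷ −x = −x³. Subtract (−x³)·D = x⁴ + 6x³. Remainder: 7x³ + 35x² − 48x − 40.
Step 2: lead(7x³ + 35x² − 48x − 40) ÷ lead(D) = 7x³ ÷ −x = −7x². Subtract (−7x²)·D = 7x³ + 42x². Remainder: −7x² − 48x − 40.
Step 3: lead(−7x² − 48x − 40) ÷ lead(D) = −7x² ÷ −x = 7x. Subtract (7x)·D = −7x² − 42x. Remainder: −6x − 40.
Step 4: lead(−6x − 40) ÷ lead(D) = −6x ÷ −x = 6. Subtract (6)·D = −6x − 36. Remainder: −4.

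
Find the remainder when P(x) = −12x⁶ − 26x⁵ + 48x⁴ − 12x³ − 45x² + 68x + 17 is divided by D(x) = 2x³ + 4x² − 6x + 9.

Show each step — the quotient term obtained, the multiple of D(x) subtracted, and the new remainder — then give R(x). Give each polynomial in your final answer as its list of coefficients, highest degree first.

R = [4, 8, -1]

Step 1: lead(−12x⁶ − 26x⁵ + 48x⁴ − 12x³ − 45x² + 68x + 17) ÷ lead(D) = −12x⁶ ÷ 2x³ = −6x³. Subtract (−6x³)·D = −12x⁶ − 24x⁵ + 36x⁴ − 54x³. Remainder: −2x⁵ + 12x⁴ + 42x³ − 45x² + 68x + 17.
Step 2: lead(−2x⁵ + 12x⁴ + 42x³ − 45x² + 68x + 17) ÷ lead(D) = −2x⁵ ÷ 2x³ = −x². Subtract (−x²)·D = −2x⁵ − 4x⁴ + 6x³ − 9x². Remainder: 16x⁴ + 36x³ − 36x² + 68x + 17.
Step 3: lead(16x⁴ + 36x³ − 36x² + 68x + 17) ÷ lead(D) = 16x⁴ ÷ 2x³ = 8x. Subtract (8x)·D = 16x⁴ + 32x³ − 48x² + 72x. Remainder: 4x³ + 12x² − 4x + 17.
Step 4: lead(4x³ + 12x² − 4x + 17) ÷ lead(D) = 4x³ ÷ 2x³ = 2. Subtract (2)·D = 4x³ + 8x² − 12x + 18. Remainder: 4x² + 8x − 1.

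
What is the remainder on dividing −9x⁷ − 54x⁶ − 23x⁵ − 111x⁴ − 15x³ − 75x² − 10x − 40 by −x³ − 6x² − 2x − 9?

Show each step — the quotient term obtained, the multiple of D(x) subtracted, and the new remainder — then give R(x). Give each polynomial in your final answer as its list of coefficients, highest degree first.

R = [5]

Step 1: lead(−9x⁷ − 54x⁶ − 23x⁵ − 111x⁴ − 15x³ − 75x² − 10x − 40) ÷ lead(D) = −9x⁷ ÷ −x³ = 9x⁴. Subtract (9x⁴)·D = −9x⁷ − 54x⁶ − 18x⁵ − 81x⁴. Remainder: −5x⁵ − 30x⁴ − 15x³ − 75x² − 10x − 40.
Step 2: lead(−5x⁵ − 30x⁴ − 15x³ − 75x² − 10x − 40) ÷ lead(D) = −5x⁵ ÷ −x³ = 5x². Subtract (5x²)·D = −5x⁵ − 30x⁴ − 10x³ − 45x². Remainder: −5x³ − 30x² − 10x − 40.
Step 3: lead(−5x³ − 30x² − 10x − 40) ÷ lead(D) = −5x³ ÷ −x³ = 5. Subtract (5)·D = −5x³ − 30x² − 10x − 45. Remainder: 5.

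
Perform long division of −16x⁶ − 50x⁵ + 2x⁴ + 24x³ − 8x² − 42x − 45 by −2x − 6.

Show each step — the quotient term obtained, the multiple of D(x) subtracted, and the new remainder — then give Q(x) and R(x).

Q(x) = 8x⁵ + x⁴ − 4x³ + 4x + 9; R(x) = 9

Step 1: lead(−16x⁶ − 50x⁵ + 2x⁴ + 24x³ − 8x² − 42x − 45) ÷ lead(D) = −16x⁶ ÷ −2x = 8x⁵. Subtract (8x⁵)·D = −16x⁶ − 48x⁵. Remainder: −2x⁵ + 2x⁴ + 24x³ − 8x² − 42x − 45.
Step 2: lead(−2x⁵ + 2x⁴ + 24x³ − 8x² − 42x − 45) ÷ lead(D) = −2x⁵ ÷ −2x = x⁴. Subtract (x⁴)·D = −2x⁵ − 6x⁴. Remainder: 8x⁴ + 24x³ − 8x² − 42x − 45.
Step 3: lead(8x⁴ + 24x³ − 8x² − 42x − 45) ÷ lead(D) = 8x⁴ ÷ −2x = −4x³. Subtract (−4x³)·D = 8x⁴ + 24x³. Remainder: −8x² − 42x − 45.
Step 4: lead(−8x² − 42x − 45) ÷ lead(D) = −8x² ÷ −2x = 4x. Subtract (4x)·D = −8x² − 24x. Remainder: −18x − 45.
Step 5: lead(−18x − 45) ÷ lead(D) = −18x ÷ −2x = 9. Subtract (9)·D = −18x − 54. Remainder: 9.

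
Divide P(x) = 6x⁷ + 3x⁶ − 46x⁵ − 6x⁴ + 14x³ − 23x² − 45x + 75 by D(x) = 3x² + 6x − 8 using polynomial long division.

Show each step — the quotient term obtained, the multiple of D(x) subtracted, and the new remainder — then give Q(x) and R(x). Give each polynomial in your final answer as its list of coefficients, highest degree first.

Step 1: lead(6x⁷ + 3x⁶ − 46x⁵ − 6x⁴ + 14x³ − 23x² − 45x + 75) ÷ lead(D) = 6x⁷ ÷ 3x² = 2x⁵. Subtract (2x⁵)·D = 6x⁷ + 12x⁶ − 16x⁵. Remainder: −9x⁶ − 30x⁵ − 6x⁴ + 14x³ − 23x² − 45x + 75.
Step 2: lead(−9x⁶ − 30x⁵ − 6x⁴ + 14x³ − 23x² − 45x + 75) ÷ lead(D) = −9x⁶ ÷ 3x² = −3x⁴. Subtract (−3x⁴)·D = −9x⁶ − 18x⁵ + 24x⁴. Remainder: −12x⁵ − 30x⁴ + 14x³ − 23x² − 45x + 75.
Step 3: lead(−12x⁵ − 30x⁴ + 14x³ − 23x² − 45x + 75) ÷ lead(D) = −12x⁵ ÷ 3x² = −4x³. Subtract (−4x³)·D = −12x⁵ − 24x⁴ + 32x³. Remainder: −6x⁴ − 18x³ − 23x² − 45x + 75.
Step 4: lead(−6x⁴ − 18x³ − 23x² − 45x + 75) ÷ lead(D) = −6x⁴ ÷ 3x² = −2x². Subtract (−2x²)·D = −6x⁴ − 12x³ + 16x². Remainder: −6x³ − 39x² − 45x + 75.
Step 5: lead(−6x³ − 39x² − 45x + 75) ÷ lead(D) = −6x³ ÷ 3x² = −2x. Subtract (−2x)·D = −6x³ − 12x² + 16x. Remainder: −27x² − 61x + 75.
Step 6: lead(−27x² − 61x + 75) ÷ lead(D) = −27x² ÷ 3x² = −9. Subtract (−9)·D = −27x² − 54x + 72. Remainder: −7x + 3.

Q = [2, -3, -4, -2, -2, -9]; R = [-7, 3]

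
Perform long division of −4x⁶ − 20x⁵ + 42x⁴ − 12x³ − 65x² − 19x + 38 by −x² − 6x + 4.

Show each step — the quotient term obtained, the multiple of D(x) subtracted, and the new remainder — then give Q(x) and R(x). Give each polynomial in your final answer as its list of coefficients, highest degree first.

Q = [4, -4, -2, 8, 9]; R = [3, 2]

Step 1: lead(−4x⁶ − 20x⁵ + 42x⁴ − 12x³ − 65x² − 19x + 38) ÷ lead(D) = −4x⁶ ÷ −x² = 4x⁴. Subtract (4x⁴)·D = −4x⁶ − 24x⁵ + 16x⁴. Remainder: 4x⁵ + 26x⁴ − 12x³ − 65x² − 19x + 38.
Step 2: lead(4x⁵ + 26x⁴ − 12x³ − 65x² − 19x + 38) ÷ lead(D) = 4x⁵ ÷ −x² = −4x³. Subtract (−4x³)·D = 4x⁵ + 24x⁴ − 16x³. Remainder: 2x⁴ + 4x³ − 65x² − 19x + 38.
Step 3: lead(2x⁴ + 4x³ − 65x² − 19x + 38) ÷ lead(D) = 2x⁴ ÷ −x² = −2x². Subtract (−2x²)·D = 2x⁴ + 12x³ − 8x². Remainder: −8x³ − 57x² − 19x + 38.
Step 4: lead(−8x³ − 57x² − 19x + 38) ÷ lead(D) = −8x³ ÷ −x² = 8x. Subtract (8x)·D = −8x³ − 48x² + 32x. Remainder: −9x² − 51x + 38.
Step 5: lead(−9x² − 51x + 38) ÷ lead(D) = −9x² ÷ −x² = 9. Subtract (9)·D = −9x² − 54x + 36. Remainder: 3x + 2.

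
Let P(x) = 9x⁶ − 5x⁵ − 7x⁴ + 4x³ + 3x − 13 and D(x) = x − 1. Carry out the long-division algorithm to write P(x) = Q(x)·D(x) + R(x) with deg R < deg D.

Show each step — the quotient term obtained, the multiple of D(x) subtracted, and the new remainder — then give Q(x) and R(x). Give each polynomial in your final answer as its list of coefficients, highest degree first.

Step 1: lead(9x⁶ − 5x⁵ − 7x⁴ + 4x³ + 3x − 13) ÷ lead(D) = 9x⁶ ÷ x = 9x⁵. Subtract (9x⁵)·D = 9x⁶ − 9x⁵. Remainder: 4x⁵ − 7x⁴ + 4x³ + 3x − 13.
Step 2: lead(4x⁵ − 7x⁴ + 4x³ + 3x − 13) ÷ lead(D) = 4x⁵ ÷ x = 4x⁴. Subtract (4x⁴)·D = 4x⁵ − 4x⁴. Remainder: −3x⁴ + 4x³ + 3x − 13.
Step 3: lead(−3x⁴ + 4x³ + 3x − 13) ÷ lead(D) = −3x⁴ ÷ x = −3x³. Subtract (−3x³)·D = −3x⁴ + 3x³. Remainder: x³ + 3x − 13.
Step 4: lead(x³ + 3x − 13) ÷ lead(D) = x³ ÷ x = x². Subtract (x²)·D = x³ − x². Remainder: x² + 3x − 13.
Step 5: lead(x² + 3x − 13) ÷ lead(D) = x² ÷ x = x. Subtract (x)·D = x² − x. Remainder: 4x − 13.
Step 6: lead(4x − 13) ÷ lead(D) = 4x ÷ x = 4. Subtract (4)·D = 4x − 4. Remainder: −9.

Q = [9, 4, -3, 1, 1, 4]; R = [-9]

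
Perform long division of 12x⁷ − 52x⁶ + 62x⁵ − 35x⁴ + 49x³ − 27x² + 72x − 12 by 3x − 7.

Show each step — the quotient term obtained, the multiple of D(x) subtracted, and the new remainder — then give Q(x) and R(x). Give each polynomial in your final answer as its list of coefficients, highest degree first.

Step 1: lead(12x⁷ − 52x⁶ + 62x⁵ − 35x⁴ + 49x³ − 27x² + 72x − 12) ÷ lead(D) = 12x⁷ ÷ 3x = 4x⁶. Subtract (4x⁶)·D = 12x⁷ − 28x⁶. Remainder: −24x⁶ + 62x⁵ − 35x⁴ + 49x³ − 27x² + 72x − 12.
Step 2: lead(−24x⁶ + 62x⁵ − 35x⁴ + 49x³ − 27x² + 72x − 12) ÷ lead(D) = −24x⁶ ÷ 3x = −8x⁵. Subtract (−8x⁵)·D = −24x⁶ + 56x⁵. Remainder: 6x⁵ − 35x⁴ + 49x³ − 27x² + 72x − 12.
Step 3: lead(6x⁵ − 35x⁴ + 49x³ − 27x² + 72x − 12) ÷ lead(D) = 6x⁵ ÷ 3x = 2x⁴. Subtract (2x⁴)·D = 6x⁵ − 14x⁴. Remainder: −21x⁴ + 49x³ − 27x² + 72x − 12.
Step 4: lead(−21x⁴ + 49x³ − 27x² + 72x − 12) ÷ lead(D) = −21x⁴ ÷ 3x = −7x³. Subtract (−7x³)·D = −21x⁴ + 49x³. Remainder: −27x² + 72x − 12.
Step 5: lead(−27x² + 72x − 12) ÷ lead(D) = −27x² ÷ 3x = −9x. Subtract (−9x)·D = −27x² + 63x. Remainder: 9x − 12.
Step 6: lead(9x − 12) ÷ lead(D) = 9x ÷ 3x = 3. Subtract (3)·D = 9x − 21. Remainder: 9.

Q = [4, -8, 2, -7, 0, -9, 3]; R = [9]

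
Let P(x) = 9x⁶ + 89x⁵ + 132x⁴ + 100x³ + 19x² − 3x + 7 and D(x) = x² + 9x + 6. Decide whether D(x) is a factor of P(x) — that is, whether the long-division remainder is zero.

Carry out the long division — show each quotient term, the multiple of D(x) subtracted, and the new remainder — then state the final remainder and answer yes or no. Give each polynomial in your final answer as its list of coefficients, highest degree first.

R = [1], so D(x) is not a factor of P(x). no

Step 1: lead(9x⁶ + 89x⁵ + 132x⁴ + 100x³ + 19x² − 3x + 7) ÷ lead(D) = 9x⁶ ÷ x² = 9x⁴. Subtract (9x⁴)·D = 9x⁶ + 81x⁵ + 54x⁴. Remainder: 8x⁵ + 78x⁴ + 100x³ + 19x² − 3x + 7.
Step 2: lead(8x⁵ + 78x⁴ + 100x³ + 19x² − 3x + 7) ÷ lead(D) = 8x⁵ ÷ x² = 8x³. Subtract (8x³)·D = 8x⁵ + 72x⁴ + 48x³. Remainder: 6x⁴ + 52x³ + 19x² − 3x + 7.
Step 3: lead(6x⁴ + 52x³ + 19x² − 3x + 7) ÷ lead(D) = 6x⁴ ÷ x² = 6x². Subtract (6x²)·D = 6x⁴ + 54x³ + 36x². Remainder: −2x³ − 17x² − 3x + 7.
Step 4: lead(−2x³ − 17x² − 3x + 7) ÷ lead(D) = −2x³ ÷ x² = −2x. Subtract (−2x)·D = −2x³ − 18x² − 12x. Remainder: x² + 9x + 7.
Step 5: lead(x² + 9x + 7) ÷ lead(D) = x² ÷ x² = 1. Subtract (1)·D = x² + 9x + 6. Remainder: 1.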